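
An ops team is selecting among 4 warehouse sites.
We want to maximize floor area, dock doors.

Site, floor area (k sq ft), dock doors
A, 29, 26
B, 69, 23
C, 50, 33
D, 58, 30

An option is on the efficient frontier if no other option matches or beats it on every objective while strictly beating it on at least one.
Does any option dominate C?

A: worse on floor area (29 vs 50).
B: worse on dock doors (23 vs 33).
D: worse on dock doors (30 vs 33).
No option is at least as good as C on every objective and strictly better on one.

No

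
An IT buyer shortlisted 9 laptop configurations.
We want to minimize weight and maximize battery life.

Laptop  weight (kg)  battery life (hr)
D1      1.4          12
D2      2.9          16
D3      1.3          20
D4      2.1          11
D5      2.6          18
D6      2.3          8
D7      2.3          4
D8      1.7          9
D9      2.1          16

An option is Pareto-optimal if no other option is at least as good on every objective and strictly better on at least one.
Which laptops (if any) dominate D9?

D3

D3: weight 1.3≤2.1, battery life 20≥16 — dominates D9.
Others (D1, D2, D4, D5, D6, D7, D8) are each worse than D9 on at least one objective.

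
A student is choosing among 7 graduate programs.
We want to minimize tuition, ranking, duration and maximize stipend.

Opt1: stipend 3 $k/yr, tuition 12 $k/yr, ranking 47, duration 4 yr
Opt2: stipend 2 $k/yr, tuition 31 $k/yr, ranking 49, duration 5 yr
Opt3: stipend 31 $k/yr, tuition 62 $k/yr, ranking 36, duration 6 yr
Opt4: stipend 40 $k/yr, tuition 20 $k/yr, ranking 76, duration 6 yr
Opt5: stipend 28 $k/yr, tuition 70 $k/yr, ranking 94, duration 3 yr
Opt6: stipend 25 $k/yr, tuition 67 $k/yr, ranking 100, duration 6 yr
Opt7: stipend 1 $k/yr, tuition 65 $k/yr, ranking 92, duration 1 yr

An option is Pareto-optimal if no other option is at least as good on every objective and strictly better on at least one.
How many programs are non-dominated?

5

Opt1: not dominated (best tuition).
Opt2: dominated by Opt1 (stipend 3≥2, tuition 12≤31, ranking 47≤49, duration 4≤5).
Opt3: not dominated (best ranking).
Opt4: not dominated (best stipend).
Opt5: not dominated.
Opt6: dominated by Opt3 (stipend 31≥25, tuition 62≤67, ranking 36≤100, duration 6≤6).
Opt7: not dominated (best duration).
Pareto-optimal: Opt1, Opt3, Opt4, Opt5, Opt7 → 5.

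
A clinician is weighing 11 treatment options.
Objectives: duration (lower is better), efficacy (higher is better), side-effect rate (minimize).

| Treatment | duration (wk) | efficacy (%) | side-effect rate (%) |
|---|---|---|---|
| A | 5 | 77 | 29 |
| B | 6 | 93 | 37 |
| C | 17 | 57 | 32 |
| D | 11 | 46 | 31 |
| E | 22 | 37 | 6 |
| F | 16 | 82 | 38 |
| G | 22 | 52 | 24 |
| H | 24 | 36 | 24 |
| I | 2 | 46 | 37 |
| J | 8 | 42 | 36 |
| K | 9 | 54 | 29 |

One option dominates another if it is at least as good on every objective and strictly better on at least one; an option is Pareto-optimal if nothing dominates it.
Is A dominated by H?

No

H vs A: H is worse on duration (24 vs 5), so it does not dominate A.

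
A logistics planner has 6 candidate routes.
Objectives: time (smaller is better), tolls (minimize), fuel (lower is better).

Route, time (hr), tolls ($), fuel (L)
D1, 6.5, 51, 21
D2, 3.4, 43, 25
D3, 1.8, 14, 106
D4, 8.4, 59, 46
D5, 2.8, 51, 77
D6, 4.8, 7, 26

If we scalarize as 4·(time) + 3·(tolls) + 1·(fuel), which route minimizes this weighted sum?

D6

D1: 4·6.5 + 3·51 + 1·21 = 200.0
D2: 4·3.4 + 3·43 + 1·25 = 167.6
D3: 4·1.8 + 3·14 + 1·106 = 155.2
D4: 4·8.4 + 3·59 + 1·46 = 256.6
D5: 4·2.8 + 3·51 + 1·77 = 241.2
D6: 4·4.8 + 3·7 + 1·26 = 66.2
Lowest: D6 at 66.2.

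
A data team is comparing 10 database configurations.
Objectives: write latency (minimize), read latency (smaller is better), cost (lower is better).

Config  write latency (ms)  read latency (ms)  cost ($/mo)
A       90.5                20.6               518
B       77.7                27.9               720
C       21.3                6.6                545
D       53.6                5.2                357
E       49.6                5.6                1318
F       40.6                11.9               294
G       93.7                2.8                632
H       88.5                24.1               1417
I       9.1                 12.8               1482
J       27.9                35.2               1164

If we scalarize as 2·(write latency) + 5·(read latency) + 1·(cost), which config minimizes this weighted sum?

A: 2·90.5 + 5·20.6 + 1·518 = 802.0
B: 2·77.7 + 5·27.9 + 1·720 = 1014.9
C: 2·21.3 + 5·6.6 + 1·545 = 620.6
D: 2·53.6 + 5·5.2 + 1·357 = 490.2
E: 2·49.6 + 5·5.6 + 1·1318 = 1445.2
F: 2·40.6 + 5·11.9 + 1·294 = 434.7
G: 2·93.7 + 5·2.8 + 1·632 = 833.4
H: 2·88.5 + 5·24.1 + 1·1417 = 1714.5
I: 2·9.1 + 5·12.8 + 1·1482 = 1564.2
J: 2·27.9 + 5·35.2 + 1·1164 = 1395.8
Lowest: F at 434.7.

F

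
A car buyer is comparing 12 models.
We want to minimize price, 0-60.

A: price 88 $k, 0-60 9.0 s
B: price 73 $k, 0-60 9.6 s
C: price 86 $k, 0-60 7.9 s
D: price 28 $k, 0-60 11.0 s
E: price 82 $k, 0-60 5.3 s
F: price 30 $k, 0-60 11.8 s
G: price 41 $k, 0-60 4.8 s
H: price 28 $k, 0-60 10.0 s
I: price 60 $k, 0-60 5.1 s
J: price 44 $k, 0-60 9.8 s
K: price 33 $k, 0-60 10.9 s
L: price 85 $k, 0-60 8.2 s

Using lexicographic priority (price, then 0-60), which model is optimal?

First minimize price: best is 28, kept {D, H}.
Then minimize 0-60: best is 10.0, kept {H}.

H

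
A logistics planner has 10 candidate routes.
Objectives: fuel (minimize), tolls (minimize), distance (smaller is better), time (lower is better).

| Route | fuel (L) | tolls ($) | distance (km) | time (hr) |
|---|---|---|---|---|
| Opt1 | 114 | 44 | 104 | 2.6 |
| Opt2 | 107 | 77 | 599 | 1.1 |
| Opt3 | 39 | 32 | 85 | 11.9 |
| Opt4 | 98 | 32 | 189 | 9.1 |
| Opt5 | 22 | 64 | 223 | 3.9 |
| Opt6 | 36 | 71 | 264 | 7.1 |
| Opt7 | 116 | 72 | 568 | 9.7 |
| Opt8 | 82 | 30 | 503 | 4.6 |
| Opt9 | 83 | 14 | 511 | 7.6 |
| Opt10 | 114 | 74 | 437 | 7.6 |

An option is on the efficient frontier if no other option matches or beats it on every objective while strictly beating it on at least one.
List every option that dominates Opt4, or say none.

Opt1: worse on fuel (114 vs 98).
Opt2: worse on fuel (107 vs 98).
Opt3: worse on time (11.9 vs 9.1).
Opt5: worse on tolls (64 vs 32).
Opt6: worse on tolls (71 vs 32).
Opt7: worse on fuel (116 vs 98).
Opt8: worse on distance (503 vs 189).
Opt9: worse on distance (511 vs 189).
Opt10: worse on fuel (114 vs 98).
No option dominates Opt4.

none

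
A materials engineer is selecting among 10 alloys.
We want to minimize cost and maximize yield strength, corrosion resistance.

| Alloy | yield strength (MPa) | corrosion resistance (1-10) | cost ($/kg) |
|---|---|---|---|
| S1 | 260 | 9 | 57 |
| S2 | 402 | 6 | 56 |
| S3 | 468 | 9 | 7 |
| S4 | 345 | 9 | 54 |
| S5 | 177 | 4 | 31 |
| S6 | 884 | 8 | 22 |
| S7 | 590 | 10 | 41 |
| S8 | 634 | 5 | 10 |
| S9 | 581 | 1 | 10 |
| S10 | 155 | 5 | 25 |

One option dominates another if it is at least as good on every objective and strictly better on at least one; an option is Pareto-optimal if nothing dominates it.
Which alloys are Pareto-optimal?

S1: dominated by S3 (yield strength 468≥260, corrosion resistance 9≥9, cost 7≤57).
S2: dominated by S3 (yield strength 468≥402, corrosion resistance 9≥6, cost 7≤56).
S3: not dominated (best cost).
S4: dominated by S3 (yield strength 468≥345, corrosion resistance 9≥9, cost 7≤54).
S5: dominated by S3 (yield strength 468≥177, corrosion resistance 9≥4, cost 7≤31).
S6: not dominated (best yield strength).
S7: not dominated (best corrosion resistance).
S8: not dominated.
S9: dominated by S8 (yield strength 634≥581, corrosion resistance 5≥1, cost 10≤10).
S10: dominated by S3 (yield strength 468≥155, corrosion resistance 9≥5, cost 7≤25).

S3, S6, S7, S8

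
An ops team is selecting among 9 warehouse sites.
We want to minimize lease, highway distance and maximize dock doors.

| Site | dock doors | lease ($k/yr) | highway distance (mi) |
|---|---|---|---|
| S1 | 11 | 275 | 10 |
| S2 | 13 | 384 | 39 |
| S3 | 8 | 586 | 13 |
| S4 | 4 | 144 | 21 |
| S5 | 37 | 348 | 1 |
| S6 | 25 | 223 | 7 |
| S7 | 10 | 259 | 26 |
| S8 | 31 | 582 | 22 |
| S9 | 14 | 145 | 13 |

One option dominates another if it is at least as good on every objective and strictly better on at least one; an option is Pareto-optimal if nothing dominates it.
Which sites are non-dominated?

S4, S5, S6, S9

S1: dominated by S6 (dock doors 25≥11, lease 223≤275, highway distance 7≤10).
S2: dominated by S5 (dock doors 37≥13, lease 348≤384, highway distance 1≤39).
S3: dominated by S1 (dock doors 11≥8, lease 275≤586, highway distance 10≤13).
S4: not dominated (best lease).
S5: not dominated (best dock doors).
S6: not dominated.
S7: dominated by S6 (dock doors 25≥10, lease 223≤259, highway distance 7≤26).
S8: dominated by S5 (dock doors 37≥31, lease 348≤582, highway distance 1≤22).
S9: not dominated.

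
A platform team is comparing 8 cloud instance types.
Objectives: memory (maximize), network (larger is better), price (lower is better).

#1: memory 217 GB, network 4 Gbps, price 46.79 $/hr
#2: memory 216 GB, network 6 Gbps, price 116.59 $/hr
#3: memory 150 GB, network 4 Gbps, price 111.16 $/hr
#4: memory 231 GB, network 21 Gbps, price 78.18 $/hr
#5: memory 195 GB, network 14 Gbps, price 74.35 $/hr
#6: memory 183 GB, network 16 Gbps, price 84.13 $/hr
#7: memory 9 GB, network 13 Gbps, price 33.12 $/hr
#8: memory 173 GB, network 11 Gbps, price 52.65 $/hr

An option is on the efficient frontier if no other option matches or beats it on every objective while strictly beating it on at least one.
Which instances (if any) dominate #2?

#4: memory 231≥216, network 21≥6, price 78.18≤116.59 — dominates #2.
Others (#1, #3, #5, #6, #7, #8) are each worse than #2 on at least one objective.

#4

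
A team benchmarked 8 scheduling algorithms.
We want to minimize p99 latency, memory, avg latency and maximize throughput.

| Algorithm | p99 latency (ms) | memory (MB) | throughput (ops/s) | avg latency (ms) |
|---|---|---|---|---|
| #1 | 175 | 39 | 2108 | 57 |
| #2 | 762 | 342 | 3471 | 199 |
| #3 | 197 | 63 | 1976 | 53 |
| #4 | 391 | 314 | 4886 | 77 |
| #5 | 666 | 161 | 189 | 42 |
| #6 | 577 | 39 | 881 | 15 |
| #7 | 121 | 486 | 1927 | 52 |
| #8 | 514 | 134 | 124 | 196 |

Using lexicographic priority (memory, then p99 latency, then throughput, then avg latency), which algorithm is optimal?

First minimize memory: best is 39, kept {#1, #6}.
Then minimize p99 latency: best is 175, kept {#1}.

#1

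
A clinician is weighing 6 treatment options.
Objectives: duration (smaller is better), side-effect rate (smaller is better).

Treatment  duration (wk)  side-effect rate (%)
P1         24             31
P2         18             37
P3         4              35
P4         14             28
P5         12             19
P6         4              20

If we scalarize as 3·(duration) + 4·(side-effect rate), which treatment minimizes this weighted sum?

P6

P1: 3·24 + 4·31 = 196
P2: 3·18 + 4·37 = 202
P3: 3·4 + 4·35 = 152
P4: 3·14 + 4·28 = 154
P5: 3·12 + 4·19 = 112
P6: 3·4 + 4·20 = 92
Lowest: P6 at 92.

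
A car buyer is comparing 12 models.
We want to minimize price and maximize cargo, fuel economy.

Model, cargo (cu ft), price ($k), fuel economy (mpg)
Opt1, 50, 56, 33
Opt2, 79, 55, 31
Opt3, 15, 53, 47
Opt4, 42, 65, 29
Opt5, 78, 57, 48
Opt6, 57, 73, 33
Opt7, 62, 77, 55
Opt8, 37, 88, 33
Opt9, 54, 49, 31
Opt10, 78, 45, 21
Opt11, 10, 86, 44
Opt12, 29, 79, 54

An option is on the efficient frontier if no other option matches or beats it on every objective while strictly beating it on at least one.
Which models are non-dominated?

Opt1: not dominated.
Opt2: not dominated (best cargo).
Opt3: not dominated.
Opt4: dominated by Opt1 (cargo 50≥42, price 56≤65, fuel economy 33≥29).
Opt5: not dominated.
Opt6: dominated by Opt5 (cargo 78≥57, price 57≤73, fuel economy 48≥33).
Opt7: not dominated (best fuel economy).
Opt8: dominated by Opt1 (cargo 50≥37, price 56≤88, fuel economy 33≥33).
Opt9: not dominated.
Opt10: not dominated (best price).
Opt11: dominated by Opt3 (cargo 15≥10, price 53≤86, fuel economy 47≥44).
Opt12: dominated by Opt7 (cargo 62≥29, price 77≤79, fuel economy 55≥54).

Opt1, Opt2, Opt3, Opt5, Opt7, Opt9, Opt10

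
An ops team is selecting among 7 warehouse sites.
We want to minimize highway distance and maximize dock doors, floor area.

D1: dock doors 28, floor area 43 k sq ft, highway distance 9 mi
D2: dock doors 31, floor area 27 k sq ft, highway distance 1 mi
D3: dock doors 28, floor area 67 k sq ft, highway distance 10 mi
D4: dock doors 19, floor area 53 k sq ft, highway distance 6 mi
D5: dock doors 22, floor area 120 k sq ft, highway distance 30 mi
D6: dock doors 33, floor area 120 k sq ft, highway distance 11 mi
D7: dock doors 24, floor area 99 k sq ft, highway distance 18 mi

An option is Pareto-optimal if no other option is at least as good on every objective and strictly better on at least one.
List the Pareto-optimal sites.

D1: not dominated.
D2: not dominated (best highway distance).
D3: not dominated.
D4: not dominated.
D5: dominated by D6 (dock doors 33≥22, floor area 120≥120, highway distance 11≤30).
D6: not dominated (best dock doors).
D7: dominated by D6 (dock doors 33≥24, floor area 120≥99, highway distance 11≤18).

D1, D2, D3, D4, D6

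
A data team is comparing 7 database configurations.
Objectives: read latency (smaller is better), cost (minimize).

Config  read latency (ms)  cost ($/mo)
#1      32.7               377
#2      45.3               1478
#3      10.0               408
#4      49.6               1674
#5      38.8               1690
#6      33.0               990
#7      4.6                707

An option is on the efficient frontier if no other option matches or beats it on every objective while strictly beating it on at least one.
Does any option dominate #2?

#1 vs #2: read latency 32.7≤45.3, cost 377≤1478 — #1 is at least as good on every objective and strictly better on at least one, so #1 dominates #2.

Yes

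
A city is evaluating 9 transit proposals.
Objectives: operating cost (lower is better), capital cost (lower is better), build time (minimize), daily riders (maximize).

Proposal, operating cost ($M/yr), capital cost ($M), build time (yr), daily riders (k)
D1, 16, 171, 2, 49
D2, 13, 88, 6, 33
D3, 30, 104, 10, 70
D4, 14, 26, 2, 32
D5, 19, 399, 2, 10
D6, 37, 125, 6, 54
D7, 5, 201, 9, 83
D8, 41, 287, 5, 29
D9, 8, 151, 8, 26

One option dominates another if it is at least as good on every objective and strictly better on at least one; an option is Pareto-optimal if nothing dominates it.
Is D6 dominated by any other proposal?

D1: worse on capital cost (171 vs 125).
D2: worse on daily riders (33 vs 54).
D3: worse on build time (10 vs 6).
D4: worse on daily riders (32 vs 54).
D5: worse on capital cost (399 vs 125).
D7: worse on capital cost (201 vs 125).
D8: worse on operating cost (41 vs 37).
D9: worse on capital cost (151 vs 125).
No option is at least as good as D6 on every objective and strictly better on one.

No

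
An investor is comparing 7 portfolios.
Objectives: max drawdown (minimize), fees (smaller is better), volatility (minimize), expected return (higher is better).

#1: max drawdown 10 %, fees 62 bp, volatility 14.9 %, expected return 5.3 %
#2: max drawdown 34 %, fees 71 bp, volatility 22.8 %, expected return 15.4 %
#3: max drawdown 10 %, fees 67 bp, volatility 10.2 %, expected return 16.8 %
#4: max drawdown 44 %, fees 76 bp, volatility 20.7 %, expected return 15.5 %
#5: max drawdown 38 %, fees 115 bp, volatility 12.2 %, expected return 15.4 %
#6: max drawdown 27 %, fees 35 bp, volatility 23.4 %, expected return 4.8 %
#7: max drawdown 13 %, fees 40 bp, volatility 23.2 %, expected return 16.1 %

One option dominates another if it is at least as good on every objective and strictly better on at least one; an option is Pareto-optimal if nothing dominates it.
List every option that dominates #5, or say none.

#3: max drawdown 10≤38, fees 67≤115, volatility 10.2≤12.2, expected return 16.8≥15.4 — dominates #5.
Others (#1, #2, #4, #6, #7) are each worse than #5 on at least one objective.

#3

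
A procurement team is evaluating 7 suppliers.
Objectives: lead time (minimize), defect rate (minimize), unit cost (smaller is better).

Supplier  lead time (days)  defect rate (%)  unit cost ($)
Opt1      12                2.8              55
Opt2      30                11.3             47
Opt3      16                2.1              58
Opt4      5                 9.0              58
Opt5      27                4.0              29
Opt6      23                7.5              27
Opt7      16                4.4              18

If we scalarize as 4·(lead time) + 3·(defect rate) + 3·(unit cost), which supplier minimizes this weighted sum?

Opt7

Opt1: 4·12 + 3·2.8 + 3·55 = 221.4
Opt2: 4·30 + 3·11.3 + 3·47 = 294.9
Opt3: 4·16 + 3·2.1 + 3·58 = 244.3
Opt4: 4·5 + 3·9.0 + 3·58 = 221.0
Opt5: 4·27 + 3·4.0 + 3·29 = 207.0
Opt6: 4·23 + 3·7.5 + 3·27 = 195.5
Opt7: 4·16 + 3·4.4 + 3·18 = 131.2
Lowest: Opt7 at 131.2.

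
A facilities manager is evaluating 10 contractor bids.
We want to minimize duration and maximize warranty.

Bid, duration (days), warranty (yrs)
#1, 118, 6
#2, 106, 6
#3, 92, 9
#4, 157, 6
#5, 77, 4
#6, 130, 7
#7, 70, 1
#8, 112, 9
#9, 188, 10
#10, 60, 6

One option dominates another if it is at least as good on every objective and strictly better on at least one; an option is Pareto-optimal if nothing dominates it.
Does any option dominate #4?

#1 vs #4: duration 118≤157, warranty 6≥6 — #1 is at least as good on every objective and strictly better on at least one, so #1 dominates #4.

Yes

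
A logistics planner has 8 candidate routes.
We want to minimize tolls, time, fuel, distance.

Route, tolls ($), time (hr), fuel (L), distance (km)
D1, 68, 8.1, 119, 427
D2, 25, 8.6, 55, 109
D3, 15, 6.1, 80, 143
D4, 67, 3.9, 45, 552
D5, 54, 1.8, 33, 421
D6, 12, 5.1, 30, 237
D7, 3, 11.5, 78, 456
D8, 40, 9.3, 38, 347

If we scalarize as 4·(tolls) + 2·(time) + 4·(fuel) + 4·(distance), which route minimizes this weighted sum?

D2

D1: 4·68 + 2·8.1 + 4·119 + 4·427 = 2472.2
D2: 4·25 + 2·8.6 + 4·55 + 4·109 = 773.2
D3: 4·15 + 2·6.1 + 4·80 + 4·143 = 964.2
D4: 4·67 + 2·3.9 + 4·45 + 4·552 = 2663.8
D5: 4·54 + 2·1.8 + 4·33 + 4·421 = 2035.6
D6: 4·12 + 2·5.1 + 4·30 + 4·237 = 1126.2
D7: 4·3 + 2·11.5 + 4·78 + 4·456 = 2171.0
D8: 4·40 + 2·9.3 + 4·38 + 4·347 = 1718.6
Lowest: D2 at 773.2.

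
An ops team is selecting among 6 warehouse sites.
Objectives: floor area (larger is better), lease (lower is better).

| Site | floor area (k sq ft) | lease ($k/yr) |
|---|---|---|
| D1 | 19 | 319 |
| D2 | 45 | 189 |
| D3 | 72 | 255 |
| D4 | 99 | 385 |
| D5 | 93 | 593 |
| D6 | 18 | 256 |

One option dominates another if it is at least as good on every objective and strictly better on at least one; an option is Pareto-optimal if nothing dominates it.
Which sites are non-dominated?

D1: dominated by D2 (floor area 45≥19, lease 189≤319).
D2: not dominated (best lease).
D3: not dominated.
D4: not dominated (best floor area).
D5: dominated by D4 (floor area 99≥93, lease 385≤593).
D6: dominated by D2 (floor area 45≥18, lease 189≤256).

D2, D3, D4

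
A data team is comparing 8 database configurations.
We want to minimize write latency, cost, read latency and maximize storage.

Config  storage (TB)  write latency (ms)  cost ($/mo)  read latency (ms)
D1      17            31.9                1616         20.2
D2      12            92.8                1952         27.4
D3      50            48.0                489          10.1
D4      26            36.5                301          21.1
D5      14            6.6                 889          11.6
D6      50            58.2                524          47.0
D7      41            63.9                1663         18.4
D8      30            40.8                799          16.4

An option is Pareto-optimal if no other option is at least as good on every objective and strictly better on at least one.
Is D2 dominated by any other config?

D1 vs D2: storage 17≥12, write latency 31.9≤92.8, cost 1616≤1952, read latency 20.2≤27.4 — D1 is at least as good on every objective and strictly better on at least one, so D1 dominates D2.

Yes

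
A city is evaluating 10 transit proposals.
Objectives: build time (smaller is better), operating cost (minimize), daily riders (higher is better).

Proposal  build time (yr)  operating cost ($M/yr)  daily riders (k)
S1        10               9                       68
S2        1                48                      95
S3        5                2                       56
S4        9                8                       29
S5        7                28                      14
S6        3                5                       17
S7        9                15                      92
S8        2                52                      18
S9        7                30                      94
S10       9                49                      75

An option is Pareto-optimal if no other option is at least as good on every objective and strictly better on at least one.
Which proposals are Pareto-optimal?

S1: not dominated.
S2: not dominated (best build time).
S3: not dominated (best operating cost).
S4: dominated by S3 (build time 5≤9, operating cost 2≤8, daily riders 56≥29).
S5: dominated by S3 (build time 5≤7, operating cost 2≤28, daily riders 56≥14).
S6: not dominated.
S7: not dominated.
S8: dominated by S2 (build time 1≤2, operating cost 48≤52, daily riders 95≥18).
S9: not dominated.
S10: dominated by S2 (build time 1≤9, operating cost 48≤49, daily riders 95≥75).

S1, S2, S3, S6, S7, S9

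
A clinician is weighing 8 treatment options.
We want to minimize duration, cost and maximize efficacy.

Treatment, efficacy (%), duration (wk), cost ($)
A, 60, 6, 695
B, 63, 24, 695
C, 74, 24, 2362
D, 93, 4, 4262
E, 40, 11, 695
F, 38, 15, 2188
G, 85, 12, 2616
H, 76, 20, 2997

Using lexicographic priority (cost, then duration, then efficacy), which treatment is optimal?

A

First minimize cost: best is 695, kept {A, B, E}.
Then minimize duration: best is 6, kept {A}.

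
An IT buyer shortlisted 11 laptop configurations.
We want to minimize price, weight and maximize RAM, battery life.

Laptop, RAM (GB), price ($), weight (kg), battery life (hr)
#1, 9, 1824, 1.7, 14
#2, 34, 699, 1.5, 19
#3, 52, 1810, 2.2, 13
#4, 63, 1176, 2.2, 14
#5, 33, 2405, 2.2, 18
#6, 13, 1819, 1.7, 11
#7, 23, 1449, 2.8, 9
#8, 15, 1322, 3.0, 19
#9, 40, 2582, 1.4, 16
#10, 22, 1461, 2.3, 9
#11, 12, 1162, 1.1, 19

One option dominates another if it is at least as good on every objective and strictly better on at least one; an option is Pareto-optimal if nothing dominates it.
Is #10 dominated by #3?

#3 vs #10: #3 is worse on price (1810 vs 1461), so it does not dominate #10.

No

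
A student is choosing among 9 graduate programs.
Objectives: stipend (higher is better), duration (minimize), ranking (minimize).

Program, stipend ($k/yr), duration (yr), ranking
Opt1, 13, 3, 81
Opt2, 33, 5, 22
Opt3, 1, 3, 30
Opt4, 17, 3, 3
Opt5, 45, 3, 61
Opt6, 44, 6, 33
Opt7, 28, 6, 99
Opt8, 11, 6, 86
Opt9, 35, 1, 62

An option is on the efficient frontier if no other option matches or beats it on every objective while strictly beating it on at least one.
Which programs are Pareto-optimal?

Opt1: dominated by Opt4 (stipend 17≥13, duration 3≤3, ranking 3≤81).
Opt2: not dominated.
Opt3: dominated by Opt4 (stipend 17≥1, duration 3≤3, ranking 3≤30).
Opt4: not dominated (best ranking).
Opt5: not dominated (best stipend).
Opt6: not dominated.
Opt7: dominated by Opt2 (stipend 33≥28, duration 5≤6, ranking 22≤99).
Opt8: dominated by Opt1 (stipend 13≥11, duration 3≤6, ranking 81≤86).
Opt9: not dominated (best duration).

Opt2, Opt4, Opt5, Opt6, Opt9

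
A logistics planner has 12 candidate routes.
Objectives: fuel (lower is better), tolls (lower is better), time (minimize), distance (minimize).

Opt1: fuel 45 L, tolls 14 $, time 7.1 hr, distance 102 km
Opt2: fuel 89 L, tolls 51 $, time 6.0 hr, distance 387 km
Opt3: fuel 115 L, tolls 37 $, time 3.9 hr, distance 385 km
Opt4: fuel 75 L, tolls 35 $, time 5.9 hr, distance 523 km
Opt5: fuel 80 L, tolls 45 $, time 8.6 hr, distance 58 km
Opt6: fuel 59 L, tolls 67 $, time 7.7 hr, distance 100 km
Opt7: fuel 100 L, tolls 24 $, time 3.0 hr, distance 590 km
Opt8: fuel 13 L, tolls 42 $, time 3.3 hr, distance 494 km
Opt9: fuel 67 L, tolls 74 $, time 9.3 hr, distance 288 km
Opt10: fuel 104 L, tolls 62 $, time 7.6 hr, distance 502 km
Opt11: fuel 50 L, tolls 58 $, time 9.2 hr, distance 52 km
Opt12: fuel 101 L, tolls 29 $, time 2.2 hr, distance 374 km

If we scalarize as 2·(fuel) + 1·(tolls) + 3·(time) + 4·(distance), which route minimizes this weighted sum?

Opt1: 2·45 + 1·14 + 3·7.1 + 4·102 = 533.3
Opt2: 2·89 + 1·51 + 3·6.0 + 4·387 = 1795.0
Opt3: 2·115 + 1·37 + 3·3.9 + 4·385 = 1818.7
Opt4: 2·75 + 1·35 + 3·5.9 + 4·523 = 2294.7
Opt5: 2·80 + 1·45 + 3·8.6 + 4·58 = 462.8
Opt6: 2·59 + 1·67 + 3·7.7 + 4·100 = 608.1
Opt7: 2·100 + 1·24 + 3·3.0 + 4·590 = 2593.0
Opt8: 2·13 + 1·42 + 3·3.3 + 4·494 = 2053.9
Opt9: 2·67 + 1·74 + 3·9.3 + 4·288 = 1387.9
Opt10: 2·104 + 1·62 + 3·7.6 + 4·502 = 2300.8
Opt11: 2·50 + 1·58 + 3·9.2 + 4·52 = 393.6
Opt12: 2·101 + 1·29 + 3·2.2 + 4·374 = 1733.6
Lowest: Opt11 at 393.6.

Opt11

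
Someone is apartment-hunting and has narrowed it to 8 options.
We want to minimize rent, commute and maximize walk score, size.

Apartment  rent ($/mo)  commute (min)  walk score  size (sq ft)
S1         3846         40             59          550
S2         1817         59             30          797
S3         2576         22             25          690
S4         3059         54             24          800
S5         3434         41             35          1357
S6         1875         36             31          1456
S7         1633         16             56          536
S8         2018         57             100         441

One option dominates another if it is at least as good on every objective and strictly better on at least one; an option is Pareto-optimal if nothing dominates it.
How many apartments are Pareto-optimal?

7

S1: not dominated.
S2: not dominated.
S3: not dominated.
S4: dominated by S6 (rent 1875≤3059, commute 36≤54, walk score 31≥24, size 1456≥800).
S5: not dominated.
S6: not dominated (best size).
S7: not dominated (best rent).
S8: not dominated (best walk score).
Pareto-optimal: S1, S2, S3, S5, S6, S7, S8 → 7.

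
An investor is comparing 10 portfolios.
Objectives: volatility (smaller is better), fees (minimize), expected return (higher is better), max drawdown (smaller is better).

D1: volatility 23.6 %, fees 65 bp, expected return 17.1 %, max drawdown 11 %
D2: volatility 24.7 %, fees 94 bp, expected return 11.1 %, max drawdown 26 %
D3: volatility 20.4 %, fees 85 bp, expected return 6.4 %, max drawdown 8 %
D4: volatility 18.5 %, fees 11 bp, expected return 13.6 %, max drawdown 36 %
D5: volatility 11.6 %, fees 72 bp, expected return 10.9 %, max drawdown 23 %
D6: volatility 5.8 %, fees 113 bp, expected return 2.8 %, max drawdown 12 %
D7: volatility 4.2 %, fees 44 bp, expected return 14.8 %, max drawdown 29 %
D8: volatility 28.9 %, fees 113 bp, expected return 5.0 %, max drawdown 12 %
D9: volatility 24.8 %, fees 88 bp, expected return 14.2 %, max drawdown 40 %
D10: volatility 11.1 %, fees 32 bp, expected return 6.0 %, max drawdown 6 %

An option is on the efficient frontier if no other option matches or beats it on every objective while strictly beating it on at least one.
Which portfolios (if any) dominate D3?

none

D1: worse on volatility (23.6 vs 20.4).
D2: worse on volatility (24.7 vs 20.4).
D4: worse on max drawdown (36 vs 8).
D5: worse on max drawdown (23 vs 8).
D6: worse on fees (113 vs 85).
D7: worse on max drawdown (29 vs 8).
D8: worse on volatility (28.9 vs 20.4).
D9: worse on volatility (24.8 vs 20.4).
D10: worse on expected return (6.0 vs 6.4).
No option dominates D3.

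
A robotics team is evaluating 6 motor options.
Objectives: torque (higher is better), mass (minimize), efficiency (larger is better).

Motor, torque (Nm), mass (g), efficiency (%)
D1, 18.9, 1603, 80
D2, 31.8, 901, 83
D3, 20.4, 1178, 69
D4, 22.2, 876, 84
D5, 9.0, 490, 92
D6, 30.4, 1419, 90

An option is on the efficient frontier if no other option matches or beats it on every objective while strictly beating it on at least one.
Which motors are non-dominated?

D1: dominated by D2 (torque 31.8≥18.9, mass 901≤1603, efficiency 83≥80).
D2: not dominated (best torque).
D3: dominated by D2 (torque 31.8≥20.4, mass 901≤1178, efficiency 83≥69).
D4: not dominated.
D5: not dominated (best mass).
D6: not dominated.

D2, D4, D5, D6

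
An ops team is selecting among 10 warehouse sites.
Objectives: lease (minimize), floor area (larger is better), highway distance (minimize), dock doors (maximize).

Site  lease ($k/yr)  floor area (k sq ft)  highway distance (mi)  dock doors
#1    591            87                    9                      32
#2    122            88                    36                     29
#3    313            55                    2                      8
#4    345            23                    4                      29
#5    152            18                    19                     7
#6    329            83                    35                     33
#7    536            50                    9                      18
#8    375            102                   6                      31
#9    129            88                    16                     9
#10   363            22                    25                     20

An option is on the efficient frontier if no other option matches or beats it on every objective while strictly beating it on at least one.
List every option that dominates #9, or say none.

#1: worse on lease (591 vs 129).
#2: worse on highway distance (36 vs 16).
#3: worse on lease (313 vs 129).
#4: worse on lease (345 vs 129).
#5: worse on lease (152 vs 129).
#6: worse on lease (329 vs 129).
#7: worse on lease (536 vs 129).
#8: worse on lease (375 vs 129).
#10: worse on lease (363 vs 129).
No option dominates #9.

none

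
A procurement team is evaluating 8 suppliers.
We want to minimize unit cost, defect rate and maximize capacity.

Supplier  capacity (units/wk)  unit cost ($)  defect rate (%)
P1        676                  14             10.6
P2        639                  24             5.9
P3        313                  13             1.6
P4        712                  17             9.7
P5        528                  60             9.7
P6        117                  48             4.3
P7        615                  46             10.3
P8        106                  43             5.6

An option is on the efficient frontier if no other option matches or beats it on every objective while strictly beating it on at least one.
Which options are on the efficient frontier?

P1: not dominated.
P2: not dominated.
P3: not dominated (best unit cost).
P4: not dominated (best capacity).
P5: dominated by P2 (capacity 639≥528, unit cost 24≤60, defect rate 5.9≤9.7).
P6: dominated by P3 (capacity 313≥117, unit cost 13≤48, defect rate 1.6≤4.3).
P7: dominated by P2 (capacity 639≥615, unit cost 24≤46, defect rate 5.9≤10.3).
P8: dominated by P3 (capacity 313≥106, unit cost 13≤43, defect rate 1.6≤5.6).

P1, P2, P3, P4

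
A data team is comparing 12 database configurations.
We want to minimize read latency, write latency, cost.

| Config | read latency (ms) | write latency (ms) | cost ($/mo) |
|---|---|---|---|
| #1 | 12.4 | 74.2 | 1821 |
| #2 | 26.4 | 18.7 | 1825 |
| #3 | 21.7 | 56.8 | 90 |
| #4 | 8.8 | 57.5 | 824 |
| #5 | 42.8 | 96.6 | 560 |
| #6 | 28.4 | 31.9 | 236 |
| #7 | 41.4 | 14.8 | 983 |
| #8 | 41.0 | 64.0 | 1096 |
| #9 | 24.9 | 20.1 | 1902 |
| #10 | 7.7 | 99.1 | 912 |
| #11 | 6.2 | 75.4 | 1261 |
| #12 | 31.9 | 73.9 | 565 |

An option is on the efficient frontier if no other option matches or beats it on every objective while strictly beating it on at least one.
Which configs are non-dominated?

#1: dominated by #4 (read latency 8.8≤12.4, write latency 57.5≤74.2, cost 824≤1821).
#2: not dominated.
#3: not dominated (best cost).
#4: not dominated.
#5: dominated by #3 (read latency 21.7≤42.8, write latency 56.8≤96.6, cost 90≤560).
#6: not dominated.
#7: not dominated (best write latency).
#8: dominated by #3 (read latency 21.7≤41.0, write latency 56.8≤64.0, cost 90≤1096).
#9: not dominated.
#10: not dominated.
#11: not dominated (best read latency).
#12: dominated by #3 (read latency 21.7≤31.9, write latency 56.8≤73.9, cost 90≤565).

#2, #3, #4, #6, #7, #9, #10, #11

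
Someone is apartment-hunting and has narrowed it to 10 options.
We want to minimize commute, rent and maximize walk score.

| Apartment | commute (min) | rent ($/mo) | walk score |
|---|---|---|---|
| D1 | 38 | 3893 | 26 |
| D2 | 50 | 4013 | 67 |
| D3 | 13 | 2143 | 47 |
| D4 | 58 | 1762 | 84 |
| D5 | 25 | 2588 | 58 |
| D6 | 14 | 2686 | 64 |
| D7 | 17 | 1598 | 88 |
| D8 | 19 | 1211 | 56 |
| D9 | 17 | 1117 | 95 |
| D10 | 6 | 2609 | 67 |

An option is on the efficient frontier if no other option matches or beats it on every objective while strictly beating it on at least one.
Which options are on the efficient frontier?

D3, D9, D10

D1: dominated by D3 (commute 13≤38, rent 2143≤3893, walk score 47≥26).
D2: dominated by D7 (commute 17≤50, rent 1598≤4013, walk score 88≥67).
D3: not dominated.
D4: dominated by D7 (commute 17≤58, rent 1598≤1762, walk score 88≥84).
D5: dominated by D7 (commute 17≤25, rent 1598≤2588, walk score 88≥58).
D6: dominated by D10 (commute 6≤14, rent 2609≤2686, walk score 67≥64).
D7: dominated by D9 (commute 17≤17, rent 1117≤1598, walk score 95≥88).
D8: dominated by D9 (commute 17≤19, rent 1117≤1211, walk score 95≥56).
D9: not dominated (best rent).
D10: not dominated (best commute).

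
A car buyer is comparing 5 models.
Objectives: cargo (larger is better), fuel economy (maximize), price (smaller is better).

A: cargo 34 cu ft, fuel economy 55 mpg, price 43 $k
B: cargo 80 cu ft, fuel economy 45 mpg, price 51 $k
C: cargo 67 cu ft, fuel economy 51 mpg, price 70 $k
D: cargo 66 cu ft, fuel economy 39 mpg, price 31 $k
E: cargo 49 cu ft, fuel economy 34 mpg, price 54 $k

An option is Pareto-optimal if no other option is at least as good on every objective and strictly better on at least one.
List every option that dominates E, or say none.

B: cargo 80≥49, fuel economy 45≥34, price 51≤54 — dominates E.
D: cargo 66≥49, fuel economy 39≥34, price 31≤54 — dominates E.
Others (A, C) are each worse than E on at least one objective.

B, D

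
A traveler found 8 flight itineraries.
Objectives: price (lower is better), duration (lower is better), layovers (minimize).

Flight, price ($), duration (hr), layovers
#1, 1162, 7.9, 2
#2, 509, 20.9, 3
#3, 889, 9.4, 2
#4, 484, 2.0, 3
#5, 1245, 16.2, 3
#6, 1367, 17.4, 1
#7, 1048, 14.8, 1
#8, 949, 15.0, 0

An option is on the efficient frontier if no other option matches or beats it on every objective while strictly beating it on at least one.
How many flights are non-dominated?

5

#1: not dominated.
#2: dominated by #4 (price 484≤509, duration 2.0≤20.9, layovers 3≤3).
#3: not dominated.
#4: not dominated (best price).
#5: dominated by #1 (price 1162≤1245, duration 7.9≤16.2, layovers 2≤3).
#6: dominated by #7 (price 1048≤1367, duration 14.8≤17.4, layovers 1≤1).
#7: not dominated.
#8: not dominated (best layovers).
Pareto-optimal: #1, #3, #4, #7, #8 → 5.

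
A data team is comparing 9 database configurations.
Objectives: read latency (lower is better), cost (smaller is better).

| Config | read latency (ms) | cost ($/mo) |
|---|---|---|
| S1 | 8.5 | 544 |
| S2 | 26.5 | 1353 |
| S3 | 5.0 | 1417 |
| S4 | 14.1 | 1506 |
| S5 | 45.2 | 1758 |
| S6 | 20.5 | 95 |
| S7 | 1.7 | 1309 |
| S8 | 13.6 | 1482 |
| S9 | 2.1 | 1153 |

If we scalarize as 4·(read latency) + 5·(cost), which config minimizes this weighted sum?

S6

S1: 4·8.5 + 5·544 = 2754.0
S2: 4·26.5 + 5·1353 = 6871.0
S3: 4·5.0 + 5·1417 = 7105.0
S4: 4·14.1 + 5·1506 = 7586.4
S5: 4·45.2 + 5·1758 = 8970.8
S6: 4·20.5 + 5·95 = 557.0
S7: 4·1.7 + 5·1309 = 6551.8
S8: 4·13.6 + 5·1482 = 7464.4
S9: 4·2.1 + 5·1153 = 5773.4
Lowest: S6 at 557.0.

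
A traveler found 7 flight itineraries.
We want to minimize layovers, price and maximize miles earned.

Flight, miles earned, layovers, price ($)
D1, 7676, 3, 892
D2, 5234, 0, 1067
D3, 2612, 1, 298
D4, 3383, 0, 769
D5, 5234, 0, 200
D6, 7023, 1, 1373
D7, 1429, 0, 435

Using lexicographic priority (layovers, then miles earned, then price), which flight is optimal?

D5

First minimize layovers: best is 0, kept {D2, D4, D5, D7}.
Then maximize miles earned: best is 5234, kept {D2, D5}.
Then minimize price: best is 200, kept {D5}.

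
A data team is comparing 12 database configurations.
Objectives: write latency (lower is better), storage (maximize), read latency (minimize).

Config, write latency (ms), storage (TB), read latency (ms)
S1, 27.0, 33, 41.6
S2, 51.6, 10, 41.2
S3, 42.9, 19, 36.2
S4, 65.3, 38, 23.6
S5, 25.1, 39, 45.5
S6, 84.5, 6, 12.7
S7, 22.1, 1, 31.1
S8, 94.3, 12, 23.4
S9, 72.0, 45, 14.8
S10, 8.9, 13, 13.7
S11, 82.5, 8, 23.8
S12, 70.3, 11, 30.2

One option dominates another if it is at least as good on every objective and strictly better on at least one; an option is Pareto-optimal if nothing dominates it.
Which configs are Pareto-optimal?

S1: not dominated.
S2: dominated by S3 (write latency 42.9≤51.6, storage 19≥10, read latency 36.2≤41.2).
S3: not dominated.
S4: not dominated.
S5: not dominated.
S6: not dominated (best read latency).
S7: dominated by S10 (write latency 8.9≤22.1, storage 13≥1, read latency 13.7≤31.1).
S8: dominated by S9 (write latency 72.0≤94.3, storage 45≥12, read latency 14.8≤23.4).
S9: not dominated (best storage).
S10: not dominated (best write latency).
S11: dominated by S4 (write latency 65.3≤82.5, storage 38≥8, read latency 23.6≤23.8).
S12: dominated by S4 (write latency 65.3≤70.3, storage 38≥11, read latency 23.6≤30.2).

S1, S3, S4, S5, S6, S9, S10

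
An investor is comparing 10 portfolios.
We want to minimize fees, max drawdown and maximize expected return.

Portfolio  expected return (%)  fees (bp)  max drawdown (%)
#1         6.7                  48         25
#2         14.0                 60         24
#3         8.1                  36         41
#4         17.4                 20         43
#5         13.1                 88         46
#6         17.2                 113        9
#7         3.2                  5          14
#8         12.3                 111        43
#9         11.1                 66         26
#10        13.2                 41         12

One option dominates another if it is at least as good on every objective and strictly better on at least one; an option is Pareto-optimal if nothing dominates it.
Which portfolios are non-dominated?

#1: dominated by #10 (expected return 13.2≥6.7, fees 41≤48, max drawdown 12≤25).
#2: not dominated.
#3: not dominated.
#4: not dominated (best expected return).
#5: dominated by #2 (expected return 14.0≥13.1, fees 60≤88, max drawdown 24≤46).
#6: not dominated (best max drawdown).
#7: not dominated (best fees).
#8: dominated by #2 (expected return 14.0≥12.3, fees 60≤111, max drawdown 24≤43).
#9: dominated by #2 (expected return 14.0≥11.1, fees 60≤66, max drawdown 24≤26).
#10: not dominated.

#2, #3, #4, #6, #7, #10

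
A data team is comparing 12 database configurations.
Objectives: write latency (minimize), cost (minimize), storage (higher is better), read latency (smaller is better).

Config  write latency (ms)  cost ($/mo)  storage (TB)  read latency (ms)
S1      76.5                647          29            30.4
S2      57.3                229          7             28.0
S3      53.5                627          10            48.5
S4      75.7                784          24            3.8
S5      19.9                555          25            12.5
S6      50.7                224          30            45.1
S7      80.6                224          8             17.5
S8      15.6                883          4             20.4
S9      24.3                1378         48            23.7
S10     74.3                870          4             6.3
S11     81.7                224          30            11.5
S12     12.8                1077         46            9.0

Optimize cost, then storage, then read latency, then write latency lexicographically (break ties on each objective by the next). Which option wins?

S11

First minimize cost: best is 224, kept {S6, S7, S11}.
Then maximize storage: best is 30, kept {S6, S11}.
Then minimize read latency: best is 11.5, kept {S11}.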